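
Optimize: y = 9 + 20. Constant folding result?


9 + 20 = 29 at compile time
Optimized: y = 29


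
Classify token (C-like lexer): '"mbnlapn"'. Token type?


Pattern: double-quoted sequence
Type: STRING_LITERAL


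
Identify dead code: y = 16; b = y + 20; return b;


y is read by b's definition; b is returned
No dead code


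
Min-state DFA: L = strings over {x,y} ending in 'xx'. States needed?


Track the longest suffix of input matching a prefix of 'xx': 3 classes (prefixes of length 0..2)
Minimal DFA: 3 states


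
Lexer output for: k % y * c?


Scan left to right, longest-match per lexeme
Tokens: ID(k), OP(%), ID(y), OP(*), ID(c)


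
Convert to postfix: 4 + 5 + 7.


Left to right (same or higher precedence on left)
Postfix: 4 5 + 7 +


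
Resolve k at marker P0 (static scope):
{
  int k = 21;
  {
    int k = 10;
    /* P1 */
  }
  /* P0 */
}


k declared in the same block as P0
k = 21


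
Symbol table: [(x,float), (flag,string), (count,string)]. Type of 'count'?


Lookup 'count' → type string


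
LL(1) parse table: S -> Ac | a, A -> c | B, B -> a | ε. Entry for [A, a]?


For [A, a]: 'a' ∈ FIRST(B)
Entry: A -> B


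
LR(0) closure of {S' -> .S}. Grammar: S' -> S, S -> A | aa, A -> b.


Start: S' -> .S
For each item with dot before a nonterminal B, add B -> .γ for every B-production
Closure: [S' -> .S, S -> .A, S -> .aa, A -> .b]


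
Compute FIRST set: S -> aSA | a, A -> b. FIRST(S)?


Per alternative of S: FIRST(aSA) = {a}; FIRST(a) = {a}
FIRST(S) = {a}


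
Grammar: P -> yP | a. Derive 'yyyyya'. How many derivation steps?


Derivation: P => yP => yyP => yyyP => yyyyP => yyyyyP => yyyyya
Steps: 6


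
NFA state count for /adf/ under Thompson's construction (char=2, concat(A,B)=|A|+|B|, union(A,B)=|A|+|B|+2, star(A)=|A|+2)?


Syntax tree has 3 char leaf(s), 0 union(s), 0 star(s)
chars contribute 3×2 = 6; each union adds +2; each star adds +2
Total: 6 + 0 + 0 = 6 states


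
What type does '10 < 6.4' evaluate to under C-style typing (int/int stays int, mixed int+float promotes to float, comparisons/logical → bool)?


Operand types: int < float
Rule: comparison yields bool
Result type: bool


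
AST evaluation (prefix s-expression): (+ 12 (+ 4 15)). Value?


Evaluate inner: (+ 4 15) = 19
Evaluate root: (+ 12 19) = 31
Result: 31


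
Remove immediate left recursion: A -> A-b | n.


Left-recursive alternatives: A-b; non-recursive: n
Introduce A': A -> nA', A' -> -bA' | ε


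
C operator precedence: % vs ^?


'%' is multiplicative (level 10); '^' is bitwise XOR (level 4)
Higher level binds tighter
'%' has higher precedence than '^'


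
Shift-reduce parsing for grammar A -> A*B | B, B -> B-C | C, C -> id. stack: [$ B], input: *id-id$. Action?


lookahead ∉ {-} so B won't extend; reduce A -> B
Action: reduce (A -> B)


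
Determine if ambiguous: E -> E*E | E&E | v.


'v*v&v' has two parse trees (no precedence encoded between * and &)
Ambiguous


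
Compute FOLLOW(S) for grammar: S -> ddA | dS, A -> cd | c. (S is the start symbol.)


$ ∈ FOLLOW(S). For each A -> αBβ: add FIRST(β)\{ε} to FOLLOW(B); if β nullable, add FOLLOW(A).
FOLLOW(S) = {$}


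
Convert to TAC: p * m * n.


Break into single-operator statements:
t1 = p * m
t2 = t1 * n


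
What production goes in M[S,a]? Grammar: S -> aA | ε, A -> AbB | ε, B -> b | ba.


For [S, a]: 'a' ∈ FIRST(aA)
Entry: S -> aA


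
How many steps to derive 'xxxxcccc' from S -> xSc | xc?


Derivation: S => xSc => xxScc => xxxSccc => xxxxcccc
Steps: 4


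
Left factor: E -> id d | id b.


Common prefix: 'id'
Factored: E -> id E', E' -> d | b


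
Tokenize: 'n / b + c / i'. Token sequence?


Scan left to right, longest-match per lexeme
Tokens: ID(n), OP(/), ID(b), OP(+), ID(c), OP(/), ID(i)


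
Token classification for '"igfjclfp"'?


Pattern: double-quoted sequence
Type: STRING_LITERAL


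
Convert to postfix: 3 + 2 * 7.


* has higher precedence, evaluate 2*7 first
Postfix: 3 2 7 * +


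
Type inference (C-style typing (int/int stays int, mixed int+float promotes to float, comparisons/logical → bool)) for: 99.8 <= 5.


Operand types: float <= int
Rule: comparison yields bool
Result type: bool


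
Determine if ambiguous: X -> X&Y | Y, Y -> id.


precedence layered via separate nonterminal Y: deterministic
Unambiguous


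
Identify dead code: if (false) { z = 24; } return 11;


condition is constant false, so the whole block is unreachable
Dead: 'if (false) { z = 24; }'


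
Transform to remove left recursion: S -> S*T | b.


Left-recursive alternatives: S*T; non-recursive: b
Introduce S': S -> bS', S' -> *TS' | ε


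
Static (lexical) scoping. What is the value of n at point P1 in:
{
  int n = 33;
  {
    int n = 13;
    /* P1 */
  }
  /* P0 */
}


n declared in the same block as P1
n = 13


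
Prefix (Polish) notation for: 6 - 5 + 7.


left-to-right (same/higher precedence on left): tree is (+ (- 6 5) 7)
Prefix: + - 6 5 7


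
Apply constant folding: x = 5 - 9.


5 - 9 = -4 at compile time
Optimized: x = -4


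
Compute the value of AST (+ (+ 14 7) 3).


Evaluate inner: (+ 14 7) = 21
Evaluate root: (+ 21 3) = 24
Result: 24


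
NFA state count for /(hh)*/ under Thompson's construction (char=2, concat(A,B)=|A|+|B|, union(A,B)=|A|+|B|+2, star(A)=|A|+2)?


Syntax tree has 2 char leaf(s), 0 union(s), 1 star(s)
chars contribute 2×2 = 4; each union adds +2; each star adds +2
Total: 4 + 0 + 2 = 6 states


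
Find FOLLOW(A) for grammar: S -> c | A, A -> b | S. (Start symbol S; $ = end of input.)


$ ∈ FOLLOW(S). For each A -> αBβ: add FIRST(β)\{ε} to FOLLOW(B); if β nullable, add FOLLOW(A).
FOLLOW(A) = {$}


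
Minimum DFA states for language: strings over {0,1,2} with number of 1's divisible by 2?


Track (count of 1) mod 2: states 0..1, accept at 0
Minimal DFA: 2 states


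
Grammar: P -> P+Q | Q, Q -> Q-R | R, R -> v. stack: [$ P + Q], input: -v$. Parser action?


'-' can extend Q; shift to build Q -> Q-R
Action: shift


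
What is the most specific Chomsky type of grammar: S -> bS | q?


Right-linear: every RHS is a terminal or a terminal followed by one nonterminal
Classification: Type 3 (Regular)


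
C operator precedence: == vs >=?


'>=' is relational (level 7); '==' is equality (level 6)
Higher level binds tighter
'>=' has higher precedence than '=='


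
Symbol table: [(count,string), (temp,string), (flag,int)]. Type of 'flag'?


Lookup 'flag' → type int


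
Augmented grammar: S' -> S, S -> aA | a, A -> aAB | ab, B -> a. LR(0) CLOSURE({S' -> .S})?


Start: S' -> .S
For each item with dot before a nonterminal B, add B -> .γ for every B-production
Closure: [S' -> .S, S -> .aA, S -> .a]


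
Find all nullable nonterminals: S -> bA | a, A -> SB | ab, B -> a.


A nonterminal is nullable iff some alternative derives ε (directly, or every symbol in it is nullable)
Nullable: {}


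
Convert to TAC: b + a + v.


Break into single-operator statements:
t1 = b + a
t2 = t1 + v


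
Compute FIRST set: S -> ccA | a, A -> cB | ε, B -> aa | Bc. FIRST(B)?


Per alternative of B: FIRST(aa) = {a}; FIRST(Bc) = {a}
FIRST(B) = {a}


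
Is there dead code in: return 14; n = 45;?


statement follows a return and is unreachable
Dead: 'n = 45'


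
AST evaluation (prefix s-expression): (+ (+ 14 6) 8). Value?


Evaluate inner: (+ 14 6) = 20
Evaluate root: (+ 20 8) = 28
Result: 28


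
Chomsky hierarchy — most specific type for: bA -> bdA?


LHS has context (more than one symbol) and |LHS| ≤ |RHS|
Classification: Type 1 (Context-Sensitive)


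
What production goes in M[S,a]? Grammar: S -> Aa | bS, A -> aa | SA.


For [S, a]: 'a' ∈ FIRST(Aa)
Entry: S -> Aa


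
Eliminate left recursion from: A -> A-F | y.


Left-recursive alternatives: A-F; non-recursive: y
Introduce A': A -> yA', A' -> -FA' | ε


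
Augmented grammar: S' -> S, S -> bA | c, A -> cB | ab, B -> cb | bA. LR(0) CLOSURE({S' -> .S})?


Start: S' -> .S
For each item with dot before a nonterminal B, add B -> .γ for every B-production
Closure: [S' -> .S, S -> .bA, S -> .c]


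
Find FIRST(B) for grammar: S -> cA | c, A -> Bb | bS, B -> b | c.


Per alternative of B: FIRST(b) = {b}; FIRST(c) = {c}
FIRST(B) = {b, c}


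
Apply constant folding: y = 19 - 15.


19 - 15 = 4 at compile time
Optimized: y = 4


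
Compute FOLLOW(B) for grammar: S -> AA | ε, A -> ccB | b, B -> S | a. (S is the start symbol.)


$ ∈ FOLLOW(S). For each A -> αBβ: add FIRST(β)\{ε} to FOLLOW(B); if β nullable, add FOLLOW(A).
FOLLOW(B) = {$, b, c}


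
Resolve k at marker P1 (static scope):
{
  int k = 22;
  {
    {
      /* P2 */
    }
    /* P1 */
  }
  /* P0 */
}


P1's block does not declare k; resolves to the enclosing declaration at depth 0
k = 22


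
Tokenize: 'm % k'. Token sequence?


Scan left to right, longest-match per lexeme
Tokens: ID(m), OP(%), ID(k)


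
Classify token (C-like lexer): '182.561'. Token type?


Pattern: digits with a decimal point
Type: FLOAT_LITERAL


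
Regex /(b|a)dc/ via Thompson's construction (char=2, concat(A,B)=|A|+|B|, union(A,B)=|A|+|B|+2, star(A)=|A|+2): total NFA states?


Syntax tree has 4 char leaf(s), 1 union(s), 0 star(s)
chars contribute 4×2 = 8; each union adds +2; each star adds +2
Total: 8 + 2 + 0 = 10 states


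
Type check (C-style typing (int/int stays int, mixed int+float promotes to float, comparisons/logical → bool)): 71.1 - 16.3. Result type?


Operand types: float - float
Rule: mixed int/float promotes to float; int/int stays int
Result type: float


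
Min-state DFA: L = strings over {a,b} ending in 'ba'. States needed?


Track the longest suffix of input matching a prefix of 'ba': 3 classes (prefixes of length 0..2)
Minimal DFA: 3 states


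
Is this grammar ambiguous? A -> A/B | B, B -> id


precedence layered via separate nonterminal B: deterministic
Unambiguous


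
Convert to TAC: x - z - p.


Break into single-operator statements:
t1 = x - z
t2 = t1 - p


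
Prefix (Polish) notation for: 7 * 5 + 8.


left-to-right (same/higher precedence on left): tree is (+ (* 7 5) 8)
Prefix: + * 7 5 8


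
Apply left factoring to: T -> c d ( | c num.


Common prefix: 'c'
Factored: T -> c T', T' -> d ( | num


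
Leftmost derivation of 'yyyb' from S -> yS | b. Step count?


Derivation: S => yS => yyS => yyyS => yyyb
Steps: 4


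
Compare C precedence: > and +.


'+' is additive (level 9); '>' is relational (level 7)
Higher level binds tighter
'+' has higher precedence than '>'


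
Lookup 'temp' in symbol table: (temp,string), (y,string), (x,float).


Lookup 'temp' → type string


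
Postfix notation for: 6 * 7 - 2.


Left to right (same or higher precedence on left)
Postfix: 6 7 * 2 -


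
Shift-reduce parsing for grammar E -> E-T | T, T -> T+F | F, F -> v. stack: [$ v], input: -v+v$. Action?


'v' on top is the handle for F -> v
Action: reduce (F -> v)


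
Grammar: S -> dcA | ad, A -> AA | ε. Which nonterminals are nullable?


A nonterminal is nullable iff some alternative derives ε (directly, or every symbol in it is nullable)
Nullable: {A}


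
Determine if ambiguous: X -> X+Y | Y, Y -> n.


precedence layered via separate nonterminal Y: deterministic
Unambiguous


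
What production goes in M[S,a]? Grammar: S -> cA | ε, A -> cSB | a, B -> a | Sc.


For [S, a]: ε is nullable and 'a' ∈ FOLLOW(S)
Entry: S -> ε


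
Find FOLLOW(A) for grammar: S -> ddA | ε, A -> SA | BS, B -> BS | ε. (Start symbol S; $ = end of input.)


$ ∈ FOLLOW(S). For each A -> αBβ: add FIRST(β)\{ε} to FOLLOW(B); if β nullable, add FOLLOW(A).
FOLLOW(A) = {$, d}


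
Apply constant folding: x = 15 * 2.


15 * 2 = 30 at compile time
Optimized: x = 30


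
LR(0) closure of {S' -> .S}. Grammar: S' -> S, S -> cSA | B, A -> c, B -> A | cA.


Start: S' -> .S
For each item with dot before a nonterminal B, add B -> .γ for every B-production
Closure: [S' -> .S, S -> .cSA, S -> .B, B -> .A, B -> .cA, A -> .c]


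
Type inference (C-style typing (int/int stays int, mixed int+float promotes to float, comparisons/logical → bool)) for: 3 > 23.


Operand types: int > int
Rule: comparison yields bool
Result type: bool


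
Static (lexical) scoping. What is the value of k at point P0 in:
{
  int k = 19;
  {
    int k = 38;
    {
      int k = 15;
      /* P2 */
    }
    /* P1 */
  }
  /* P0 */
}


k declared in the same block as P0
k = 19


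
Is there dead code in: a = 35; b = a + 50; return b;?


a is read by b's definition; b is returned
No dead code


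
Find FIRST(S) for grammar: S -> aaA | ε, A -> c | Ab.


Per alternative of S: FIRST(aaA) = {a}; FIRST(ε) = {ε}
FIRST(S) = {a, ε}


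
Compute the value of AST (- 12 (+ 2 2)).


Evaluate inner: (+ 2 2) = 4
Evaluate root: (- 12 4) = 8
Result: 8


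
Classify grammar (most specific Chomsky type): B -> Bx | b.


Left-linear: every RHS is a terminal or one nonterminal followed by a terminal
Classification: Type 3 (Regular)


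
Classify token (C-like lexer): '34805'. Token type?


Pattern: digits only
Type: INTEGER_LITERAL


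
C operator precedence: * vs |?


'*' is multiplicative (level 10); '|' is bitwise OR (level 3)
Higher level binds tighter
'*' has higher precedence than '|'


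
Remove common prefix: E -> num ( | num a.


Common prefix: 'num'
Factored: E -> num E', E' -> ( | a


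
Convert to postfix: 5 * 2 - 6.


Left to right (same or higher precedence on left)
Postfix: 5 2 * 6 -


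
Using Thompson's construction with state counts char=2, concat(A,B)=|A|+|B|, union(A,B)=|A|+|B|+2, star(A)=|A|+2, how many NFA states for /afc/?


Syntax tree has 3 char leaf(s), 0 union(s), 0 star(s)
chars contribute 3×2 = 6; each union adds +2; each star adds +2
Total: 6 + 0 + 0 = 6 states


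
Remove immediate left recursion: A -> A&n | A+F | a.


Left-recursive alternatives: A&n, A+F; non-recursive: a
Introduce A': A -> aA', A' -> &nA' | +FA' | ε


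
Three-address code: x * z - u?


Break into single-operator statements:
t1 = x * z
t2 = t1 - u


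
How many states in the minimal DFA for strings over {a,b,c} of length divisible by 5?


Track length mod 5: states 0..4, accept at 0
Minimal DFA: 5 states


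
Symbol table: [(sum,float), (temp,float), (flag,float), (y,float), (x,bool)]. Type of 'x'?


Lookup 'x' → type bool


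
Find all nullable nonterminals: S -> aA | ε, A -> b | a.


A nonterminal is nullable iff some alternative derives ε (directly, or every symbol in it is nullable)
Nullable: {S}


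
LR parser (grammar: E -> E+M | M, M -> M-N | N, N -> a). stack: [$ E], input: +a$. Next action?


shift '+' to continue E -> E+M
Action: shift


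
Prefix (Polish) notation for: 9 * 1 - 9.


left-to-right (same/higher precedence on left): tree is (- (* 9 1) 9)
Prefix: - * 9 1 9


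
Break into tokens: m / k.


Scan left to right, longest-match per lexeme
Tokens: ID(m), OP(/), ID(k)


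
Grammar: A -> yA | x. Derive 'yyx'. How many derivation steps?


Derivation: A => yA => yyA => yyx
Steps: 3


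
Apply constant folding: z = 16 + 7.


16 + 7 = 23 at compile time
Optimized: z = 23


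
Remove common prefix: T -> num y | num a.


Common prefix: 'num'
Factored: T -> num T', T' -> y | a


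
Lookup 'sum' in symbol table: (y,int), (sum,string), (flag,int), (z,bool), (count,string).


Lookup 'sum' → type string


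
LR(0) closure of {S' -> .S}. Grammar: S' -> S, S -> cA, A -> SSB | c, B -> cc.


Start: S' -> .S
For each item with dot before a nonterminal B, add B -> .γ for every B-production
Closure: [S' -> .S, S -> .cA]


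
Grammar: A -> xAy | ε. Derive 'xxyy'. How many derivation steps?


Derivation: A => xAy => xxAyy => xxyy
Steps: 3


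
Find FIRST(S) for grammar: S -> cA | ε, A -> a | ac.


Per alternative of S: FIRST(cA) = {c}; FIRST(ε) = {ε}
FIRST(S) = {c, ε}


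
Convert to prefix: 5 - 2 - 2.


left-to-right (same/higher precedence on left): tree is (- (- 5 2) 2)
Prefix: - - 5 2 2


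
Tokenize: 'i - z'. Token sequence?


Scan left to right, longest-match per lexeme
Tokens: ID(i), OP(-), ID(z)


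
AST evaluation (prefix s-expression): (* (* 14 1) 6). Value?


Evaluate inner: (* 14 1) = 14
Evaluate root: (* 14 6) = 84
Result: 84


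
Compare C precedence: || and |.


'|' is bitwise OR (level 3); '||' is logical OR (level 1)
Higher level binds tighter
'|' has higher precedence than '||'


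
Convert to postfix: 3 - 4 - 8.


Left to right (same or higher precedence on left)
Postfix: 3 4 - 8 -


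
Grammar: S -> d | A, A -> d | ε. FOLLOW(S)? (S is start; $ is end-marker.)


$ ∈ FOLLOW(S). For each A -> αBβ: add FIRST(β)\{ε} to FOLLOW(B); if β nullable, add FOLLOW(A).
FOLLOW(S) = {$}


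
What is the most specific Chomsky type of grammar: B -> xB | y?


Right-linear: every RHS is a terminal or a terminal followed by one nonterminal
Classification: Type 3 (Regular)


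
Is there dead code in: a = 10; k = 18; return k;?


a is assigned but never read
Dead: 'a = 10'


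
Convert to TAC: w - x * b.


Break into single-operator statements:
t1 = x * b
t2 = w - t1


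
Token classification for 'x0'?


Pattern: letter/underscore followed by alphanumerics, not a keyword
Type: IDENTIFIER


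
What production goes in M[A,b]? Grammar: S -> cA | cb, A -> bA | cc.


For [A, b]: 'b' ∈ FIRST(bA)
Entry: A -> bA


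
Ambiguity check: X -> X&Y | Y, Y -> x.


precedence layered via separate nonterminal Y: deterministic
Unambiguous


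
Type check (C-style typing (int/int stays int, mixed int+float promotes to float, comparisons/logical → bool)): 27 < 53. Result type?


Operand types: int < int
Rule: comparison yields bool
Result type: bool


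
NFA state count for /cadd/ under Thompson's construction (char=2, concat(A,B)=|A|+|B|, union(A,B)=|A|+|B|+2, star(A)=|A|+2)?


Syntax tree has 4 char leaf(s), 0 union(s), 0 star(s)
chars contribute 4×2 = 8; each union adds +2; each star adds +2
Total: 8 + 0 + 0 = 8 states


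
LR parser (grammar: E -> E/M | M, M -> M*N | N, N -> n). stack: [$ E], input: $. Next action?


start symbol E on stack, input exhausted
Action: accept


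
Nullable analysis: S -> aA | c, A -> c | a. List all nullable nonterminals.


A nonterminal is nullable iff some alternative derives ε (directly, or every symbol in it is nullable)
Nullable: {}


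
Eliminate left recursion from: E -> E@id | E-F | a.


Left-recursive alternatives: E@id, E-F; non-recursive: a
Introduce E': E -> aE', E' -> @idE' | -FE' | ε


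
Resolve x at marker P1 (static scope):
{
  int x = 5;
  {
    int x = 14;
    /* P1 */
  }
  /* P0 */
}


x declared in the same block as P1
x = 14


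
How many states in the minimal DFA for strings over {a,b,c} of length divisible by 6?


Track length mod 6: states 0..5, accept at 0
Minimal DFA: 6 states


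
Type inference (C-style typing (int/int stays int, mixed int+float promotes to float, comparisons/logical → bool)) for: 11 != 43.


Operand types: int != int
Rule: comparison yields bool
Result type: bool


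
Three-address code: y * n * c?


Break into single-operator statements:
t1 = y * n
t2 = t1 * c


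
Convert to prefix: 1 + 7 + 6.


left-to-right (same/higher precedence on left): tree is (+ (+ 1 7) 6)
Prefix: + + 1 7 6


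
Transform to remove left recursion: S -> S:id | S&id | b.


Left-recursive alternatives: S:id, S&id; non-recursive: b
Introduce S': S -> bS', S' -> :idS' | &idS' | ε


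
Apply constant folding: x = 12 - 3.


12 - 3 = 9 at compile time
Optimized: x = 9


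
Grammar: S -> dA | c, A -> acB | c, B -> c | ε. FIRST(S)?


Per alternative of S: FIRST(dA) = {d}; FIRST(c) = {c}
FIRST(S) = {c, d}


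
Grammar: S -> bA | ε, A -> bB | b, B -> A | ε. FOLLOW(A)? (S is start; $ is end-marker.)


$ ∈ FOLLOW(S). For each A -> αBβ: add FIRST(β)\{ε} to FOLLOW(B); if β nullable, add FOLLOW(A).
FOLLOW(A) = {$}


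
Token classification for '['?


Pattern: delimiter/punctuation
Type: PUNCTUATION


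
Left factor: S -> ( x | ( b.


Common prefix: '('
Factored: S -> ( S', S' -> x | b


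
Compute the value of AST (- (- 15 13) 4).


Evaluate inner: (- 15 13) = 2
Evaluate root: (- 2 4) = -2
Result: -2


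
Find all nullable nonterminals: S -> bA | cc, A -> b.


A nonterminal is nullable iff some alternative derives ε (directly, or every symbol in it is nullable)
Nullable: {}


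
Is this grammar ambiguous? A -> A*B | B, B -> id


precedence layered via separate nonterminal B: deterministic
Unambiguous


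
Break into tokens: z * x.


Scan left to right, longest-match per lexeme
Tokens: ID(z), OP(*), ID(x)


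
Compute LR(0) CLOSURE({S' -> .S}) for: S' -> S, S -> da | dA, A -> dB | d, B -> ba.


Start: S' -> .S
For each item with dot before a nonterminal B, add B -> .γ for every B-production
Closure: [S' -> .S, S -> .da, S -> .dA]


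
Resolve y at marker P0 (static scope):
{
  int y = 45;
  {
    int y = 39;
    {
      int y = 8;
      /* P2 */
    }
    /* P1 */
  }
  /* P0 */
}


y declared in the same block as P0
y = 45


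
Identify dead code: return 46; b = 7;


statement follows a return and is unreachable
Dead: 'b = 7'


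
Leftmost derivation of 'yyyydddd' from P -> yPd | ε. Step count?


Derivation: P => yPd => yyPdd => yyyPddd => yyyyPdddd => yyyydddd
Steps: 5


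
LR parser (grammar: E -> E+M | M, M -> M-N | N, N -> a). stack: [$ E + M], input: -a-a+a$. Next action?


'-' can extend M; shift to build M -> M-N
Action: shift


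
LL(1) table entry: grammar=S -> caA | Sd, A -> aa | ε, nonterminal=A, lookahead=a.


For [A, a]: 'a' ∈ FIRST(aa)
Entry: A -> aa


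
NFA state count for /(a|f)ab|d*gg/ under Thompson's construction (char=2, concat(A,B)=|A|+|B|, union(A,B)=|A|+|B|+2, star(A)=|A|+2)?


Syntax tree has 7 char leaf(s), 2 union(s), 1 star(s)
chars contribute 7×2 = 14; each union adds +2; each star adds +2
Total: 14 + 4 + 2 = 20 states


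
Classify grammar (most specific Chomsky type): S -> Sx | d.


Left-linear: every RHS is a terminal or one nonterminal followed by a terminal
Classification: Type 3 (Regular)


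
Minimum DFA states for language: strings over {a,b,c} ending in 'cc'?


Track the longest suffix of input matching a prefix of 'cc': 3 classes (prefixes of length 0..2)
Minimal DFA: 3 states


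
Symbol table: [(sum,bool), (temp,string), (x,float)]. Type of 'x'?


Lookup 'x' → type float


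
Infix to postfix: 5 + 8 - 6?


Left to right (same or higher precedence on left)
Postfix: 5 8 + 6 -


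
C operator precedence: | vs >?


'>' is relational (level 7); '|' is bitwise OR (level 3)
Higher level binds tighter
'>' has higher precedence than '|'


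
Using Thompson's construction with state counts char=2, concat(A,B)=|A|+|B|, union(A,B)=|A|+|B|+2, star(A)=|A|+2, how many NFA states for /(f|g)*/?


Syntax tree has 2 char leaf(s), 1 union(s), 1 star(s)
chars contribute 2×2 = 4; each union adds +2; each star adds +2
Total: 4 + 2 + 2 = 8 states


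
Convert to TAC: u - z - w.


Break into single-operator statements:
t1 = u - z
t2 = t1 - w


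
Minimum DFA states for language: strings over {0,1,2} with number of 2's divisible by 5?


Track (count of 2) mod 5: states 0..4, accept at 0
Minimal DFA: 5 states


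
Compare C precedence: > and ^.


'>' is relational (level 7); '^' is bitwise XOR (level 4)
Higher level binds tighter
'>' has higher precedence than '^'


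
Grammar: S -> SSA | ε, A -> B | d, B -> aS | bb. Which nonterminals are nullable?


A nonterminal is nullable iff some alternative derives ε (directly, or every symbol in it is nullable)
Nullable: {S}


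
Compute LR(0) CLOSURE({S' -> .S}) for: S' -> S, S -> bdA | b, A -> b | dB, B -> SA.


Start: S' -> .S
For each item with dot before a nonterminal B, add B -> .γ for every B-production
Closure: [S' -> .S, S -> .bdA, S -> .b]


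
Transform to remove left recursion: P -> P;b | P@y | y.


Left-recursive alternatives: P;b, P@y; non-recursive: y
Introduce P': P -> yP', P' -> ;bP' | @yP' | ε


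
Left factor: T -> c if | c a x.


Common prefix: 'c'
Factored: T -> c T', T' -> if | a x


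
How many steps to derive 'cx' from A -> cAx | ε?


Derivation: A => cAx => cx
Steps: 2


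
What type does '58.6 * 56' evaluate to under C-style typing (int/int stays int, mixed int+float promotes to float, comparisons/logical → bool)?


Operand types: float * int
Rule: mixed int/float promotes to float; int/int stays int
Result type: float


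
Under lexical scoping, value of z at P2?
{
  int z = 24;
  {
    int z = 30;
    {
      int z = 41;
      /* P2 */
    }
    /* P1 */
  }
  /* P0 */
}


z declared in the same block as P2
z = 41


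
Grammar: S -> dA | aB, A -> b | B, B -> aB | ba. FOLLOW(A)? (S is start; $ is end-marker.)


$ ∈ FOLLOW(S). For each A -> αBβ: add FIRST(β)\{ε} to FOLLOW(B); if β nullable, add FOLLOW(A).
FOLLOW(A) = {$}


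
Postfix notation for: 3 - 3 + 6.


Left to right (same or higher precedence on left)
Postfix: 3 3 - 6 +


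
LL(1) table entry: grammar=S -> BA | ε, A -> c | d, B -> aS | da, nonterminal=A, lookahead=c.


For [A, c]: 'c' ∈ FIRST(c)
Entry: A -> c


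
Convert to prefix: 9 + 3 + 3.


left-to-right (same/higher precedence on left): tree is (+ (+ 9 3) 3)
Prefix: + + 9 3 3


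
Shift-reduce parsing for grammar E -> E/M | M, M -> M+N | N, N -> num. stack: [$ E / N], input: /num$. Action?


'N' (not preceded by M+) is the handle for M -> N
Action: reduce (M -> N)


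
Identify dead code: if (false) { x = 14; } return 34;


condition is constant false, so the whole block is unreachable
Dead: 'if (false) { x = 14; }'


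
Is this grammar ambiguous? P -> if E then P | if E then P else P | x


dangling else: 'if E then if E then x else x' parses two ways
Ambiguous


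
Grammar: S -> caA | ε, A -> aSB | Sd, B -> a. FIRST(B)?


Per alternative of B: FIRST(a) = {a}
FIRST(B) = {a}


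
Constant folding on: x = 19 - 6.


19 - 6 = 13 at compile time
Optimized: x = 13


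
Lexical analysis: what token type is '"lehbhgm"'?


Pattern: double-quoted sequence
Type: STRING_LITERAL


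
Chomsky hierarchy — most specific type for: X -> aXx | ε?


Single nonterminal LHS, but a^n x^n is not regular
Classification: Type 2 (Context-Free)


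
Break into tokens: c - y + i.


Scan left to right, longest-match per lexeme
Tokens: ID(c), OP(-), ID(y), OP(+), ID(i)


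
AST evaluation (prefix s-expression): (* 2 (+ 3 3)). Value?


Evaluate inner: (+ 3 3) = 6
Evaluate root: (* 2 6) = 12
Result: 12


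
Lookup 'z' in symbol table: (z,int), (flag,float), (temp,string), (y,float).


Lookup 'z' → type int


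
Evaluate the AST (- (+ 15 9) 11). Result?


Evaluate inner: (+ 15 9) = 24
Evaluate root: (- 24 11) = 13
Result: 13


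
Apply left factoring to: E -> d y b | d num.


Common prefix: 'd'
Factored: E -> d E', E' -> y b | num


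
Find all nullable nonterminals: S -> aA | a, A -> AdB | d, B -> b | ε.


A nonterminal is nullable iff some alternative derives ε (directly, or every symbol in it is nullable)
Nullable: {B}


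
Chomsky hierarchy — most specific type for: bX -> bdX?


LHS has context (more than one symbol) and |LHS| ≤ |RHS|
Classification: Type 1 (Context-Sensitive)


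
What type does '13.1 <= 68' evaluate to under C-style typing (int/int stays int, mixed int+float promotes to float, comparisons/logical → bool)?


Operand types: float <= int
Rule: comparison yields bool
Result type: bool


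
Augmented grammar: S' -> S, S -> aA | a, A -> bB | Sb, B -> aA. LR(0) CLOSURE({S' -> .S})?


Start: S' -> .S
For each item with dot before a nonterminal B, add B -> .γ for every B-production
Closure: [S' -> .S, S -> .aA, S -> .a]


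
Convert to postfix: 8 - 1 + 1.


Left to right (same or higher precedence on left)
Postfix: 8 1 - 1 +


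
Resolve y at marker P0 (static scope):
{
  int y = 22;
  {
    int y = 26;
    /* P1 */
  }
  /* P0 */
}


y declared in the same block as P0
y = 22


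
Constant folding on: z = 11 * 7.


11 * 7 = 77 at compile time
Optimized: z = 77


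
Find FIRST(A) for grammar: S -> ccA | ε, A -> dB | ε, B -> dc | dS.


Per alternative of A: FIRST(dB) = {d}; FIRST(ε) = {ε}
FIRST(A) = {d, ε}


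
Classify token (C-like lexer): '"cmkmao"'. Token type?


Pattern: double-quoted sequence
Type: STRING_LITERAL


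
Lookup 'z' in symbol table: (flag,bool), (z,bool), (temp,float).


Lookup 'z' → type bool


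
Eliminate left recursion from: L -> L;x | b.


Left-recursive alternatives: L;x; non-recursive: b
Introduce L': L -> bL', L' -> ;xL' | ε


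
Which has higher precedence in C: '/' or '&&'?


'/' is multiplicative (level 10); '&&' is logical AND (level 2)
Higher level binds tighter
'/' has higher precedence than '&&'


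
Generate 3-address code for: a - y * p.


Break into single-operator statements:
t1 = y * p
t2 = a - t1


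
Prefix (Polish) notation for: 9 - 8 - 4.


left-to-right (same/higher precedence on left): tree is (- (- 9 8) 4)
Prefix: - - 9 8 4


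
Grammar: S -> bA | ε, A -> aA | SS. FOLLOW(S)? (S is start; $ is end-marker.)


$ ∈ FOLLOW(S). For each A -> αBβ: add FIRST(β)\{ε} to FOLLOW(B); if β nullable, add FOLLOW(A).
FOLLOW(S) = {$, b}


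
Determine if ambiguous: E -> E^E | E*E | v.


'v^v*v' has two parse trees (no precedence encoded between ^ and *)
Ambiguous


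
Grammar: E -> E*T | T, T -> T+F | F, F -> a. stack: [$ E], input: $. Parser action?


start symbol E on stack, input exhausted
Action: accept


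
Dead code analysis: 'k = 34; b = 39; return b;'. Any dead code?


k is assigned but never read
Dead: 'k = 34'


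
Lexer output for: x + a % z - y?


Scan left to right, longest-match per lexeme
Tokens: ID(x), OP(+), ID(a), OP(%), ID(z), OP(-), ID(y)


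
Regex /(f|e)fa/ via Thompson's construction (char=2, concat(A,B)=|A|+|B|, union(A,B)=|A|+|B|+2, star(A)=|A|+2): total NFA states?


Syntax tree has 4 char leaf(s), 1 union(s), 0 star(s)
chars contribute 4×2 = 8; each union adds +2; each star adds +2
Total: 8 + 2 + 0 = 10 states


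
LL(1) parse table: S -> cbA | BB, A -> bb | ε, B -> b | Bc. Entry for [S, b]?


For [S, b]: 'b' ∈ FIRST(BB)
Entry: S -> BB


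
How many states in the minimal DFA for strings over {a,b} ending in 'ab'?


Track the longest suffix of input matching a prefix of 'ab': 3 classes (prefixes of length 0..2)
Minimal DFA: 3 states


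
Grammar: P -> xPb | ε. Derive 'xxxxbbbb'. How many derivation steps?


Derivation: P => xPb => xxPbb => xxxPbbb => xxxxPbbbb => xxxxbbbb
Steps: 5


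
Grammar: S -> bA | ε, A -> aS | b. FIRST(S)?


Per alternative of S: FIRST(bA) = {b}; FIRST(ε) = {ε}
FIRST(S) = {b, ε}


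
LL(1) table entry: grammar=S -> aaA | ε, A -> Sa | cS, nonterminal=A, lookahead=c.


For [A, c]: 'c' ∈ FIRST(cS)
Entry: A -> cS


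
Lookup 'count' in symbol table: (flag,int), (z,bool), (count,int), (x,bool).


Lookup 'count' → type int


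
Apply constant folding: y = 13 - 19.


13 - 19 = -6 at compile time
Optimized: y = -6


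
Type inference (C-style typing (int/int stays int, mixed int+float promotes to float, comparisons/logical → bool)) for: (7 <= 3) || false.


Operand types: bool || bool
Rule: logical operators take bool operands and yield bool
Result type: bool


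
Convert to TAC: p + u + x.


Break into single-operator statements:
t1 = p + u
t2 = t1 + x


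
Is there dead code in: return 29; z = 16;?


statement follows a return and is unreachable
Dead: 'z = 16'


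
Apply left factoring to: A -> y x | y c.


Common prefix: 'y'
Factored: A -> y A', A' -> x | c


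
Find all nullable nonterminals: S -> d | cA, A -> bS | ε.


A nonterminal is nullable iff some alternative derives ε (directly, or every symbol in it is nullable)
Nullable: {A}


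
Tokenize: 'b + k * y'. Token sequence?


Scan left to right, longest-match per lexeme
Tokens: ID(b), OP(+), ID(k), OP(*), ID(y)


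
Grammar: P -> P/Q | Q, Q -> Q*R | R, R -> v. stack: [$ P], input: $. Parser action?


start symbol P on stack, input exhausted
Action: accept


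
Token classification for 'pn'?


Pattern: letter/underscore followed by alphanumerics, not a keyword
Type: IDENTIFIER


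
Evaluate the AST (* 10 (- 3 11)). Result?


Evaluate inner: (- 3 11) = -8
Evaluate root: (* 10 -8) = -80
Result: -80


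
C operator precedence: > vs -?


'-' is additive (level 9); '>' is relational (level 7)
Higher level binds tighter
'-' has higher precedence than '>'


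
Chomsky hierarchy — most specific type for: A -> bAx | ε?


Single nonterminal LHS, but b^n x^n is not regular
Classification: Type 2 (Context-Free)


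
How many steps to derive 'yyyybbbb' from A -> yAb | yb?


Derivation: A => yAb => yyAbb => yyyAbbb => yyyybbbb
Steps: 4


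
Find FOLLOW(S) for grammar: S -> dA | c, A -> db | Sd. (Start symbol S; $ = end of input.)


$ ∈ FOLLOW(S). For each A -> αBβ: add FIRST(β)\{ε} to FOLLOW(B); if β nullable, add FOLLOW(A).
FOLLOW(S) = {$, d}


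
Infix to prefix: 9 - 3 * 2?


'*' binds tighter: tree is (- 9 (* 3 2))
Prefix: - 9 * 3 2


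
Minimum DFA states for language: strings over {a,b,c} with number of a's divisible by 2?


Track (count of a) mod 2: states 0..1, accept at 0
Minimal DFA: 2 states


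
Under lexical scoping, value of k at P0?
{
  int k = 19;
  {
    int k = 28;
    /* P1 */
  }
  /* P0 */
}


k declared in the same block as P0
k = 19


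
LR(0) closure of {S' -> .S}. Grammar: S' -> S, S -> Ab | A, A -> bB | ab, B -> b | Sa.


Start: S' -> .S
For each item with dot before a nonterminal B, add B -> .γ for every B-production
Closure: [S' -> .S, S -> .Ab, S -> .A, A -> .bB, A -> .ab]


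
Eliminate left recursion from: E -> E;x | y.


Left-recursive alternatives: E;x; non-recursive: y
Introduce E': E -> yE', E' -> ;xE' | ε


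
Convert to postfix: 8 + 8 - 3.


Left to right (same or higher precedence on left)
Postfix: 8 8 + 3 -


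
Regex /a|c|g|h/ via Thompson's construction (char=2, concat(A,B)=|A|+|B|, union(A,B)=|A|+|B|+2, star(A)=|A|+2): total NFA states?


Syntax tree has 4 char leaf(s), 3 union(s), 0 star(s)
chars contribute 4×2 = 8; each union adds +2; each star adds +2
Total: 8 + 6 + 0 = 14 states


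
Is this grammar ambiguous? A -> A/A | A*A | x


'x/x*x' has two parse trees (no precedence encoded between / and *)
Ambiguous


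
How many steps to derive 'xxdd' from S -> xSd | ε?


Derivation: S => xSd => xxSdd => xxdd
Steps: 3


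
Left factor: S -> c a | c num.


Common prefix: 'c'
Factored: S -> c S', S' -> a | num


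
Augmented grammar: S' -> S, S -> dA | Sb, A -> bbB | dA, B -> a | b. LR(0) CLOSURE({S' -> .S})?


Start: S' -> .S
For each item with dot before a nonterminal B, add B -> .γ for every B-production
Closure: [S' -> .S, S -> .dA, S -> .Sb]


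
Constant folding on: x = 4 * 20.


4 * 20 = 80 at compile time
Optimized: x = 80


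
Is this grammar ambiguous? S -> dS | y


right-linear, alternatives start with distinct terminals 'd' vs 'y': unique leftmost derivation
Unambiguous


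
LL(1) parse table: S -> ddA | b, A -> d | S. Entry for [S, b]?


For [S, b]: 'b' ∈ FIRST(b)
Entry: S -> b


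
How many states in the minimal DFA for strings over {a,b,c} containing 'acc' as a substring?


KMP-style automaton: 3 progress states + 1 absorbing accept = 4
Minimal DFA: 4 states


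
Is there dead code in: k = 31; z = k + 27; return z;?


k is read by z's definition; z is returned
No dead code


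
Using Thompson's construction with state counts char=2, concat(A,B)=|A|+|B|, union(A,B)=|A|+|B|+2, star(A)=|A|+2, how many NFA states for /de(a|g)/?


Syntax tree has 4 char leaf(s), 1 union(s), 0 star(s)
chars contribute 4×2 = 8; each union adds +2; each star adds +2
Total: 8 + 2 + 0 = 10 states


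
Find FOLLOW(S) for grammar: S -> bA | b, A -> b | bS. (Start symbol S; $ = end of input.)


$ ∈ FOLLOW(S). For each A -> αBβ: add FIRST(β)\{ε} to FOLLOW(B); if β nullable, add FOLLOW(A).
FOLLOW(S) = {$}


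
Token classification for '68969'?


Pattern: digits only
Type: INTEGER_LITERAL


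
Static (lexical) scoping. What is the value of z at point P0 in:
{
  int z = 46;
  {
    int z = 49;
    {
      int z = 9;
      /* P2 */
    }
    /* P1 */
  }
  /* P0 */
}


z declared in the same block as P0
z = 46


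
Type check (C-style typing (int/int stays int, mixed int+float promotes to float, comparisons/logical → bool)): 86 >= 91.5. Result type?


Operand types: int >= float
Rule: comparison yields bool
Result type: bool


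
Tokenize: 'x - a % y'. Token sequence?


Scan left to right, longest-match per lexeme
Tokens: ID(x), OP(-), ID(a), OP(%), ID(y)


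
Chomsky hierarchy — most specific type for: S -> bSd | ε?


Single nonterminal LHS, but b^n d^n is not regular
Classification: Type 2 (Context-Free)


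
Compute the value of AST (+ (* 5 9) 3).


Evaluate inner: (* 5 9) = 45
Evaluate root: (+ 45 3) = 48
Result: 48


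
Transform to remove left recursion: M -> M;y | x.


Left-recursive alternatives: M;y; non-recursive: x
Introduce M': M -> xM', M' -> ;yM' | ε


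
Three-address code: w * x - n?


Break into single-operator statements:
t1 = w * x
t2 = t1 - n


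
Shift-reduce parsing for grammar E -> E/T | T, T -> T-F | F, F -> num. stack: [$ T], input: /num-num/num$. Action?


lookahead ∉ {-} so T won't extend; reduce E -> T
Action: reduce (E -> T)


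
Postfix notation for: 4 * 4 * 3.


Left to right (same or higher precedence on left)
Postfix: 4 4 * 3 *


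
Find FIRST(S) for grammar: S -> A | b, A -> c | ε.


Per alternative of S: FIRST(A) = {c, ε}; FIRST(b) = {b}
FIRST(S) = {b, c, ε}


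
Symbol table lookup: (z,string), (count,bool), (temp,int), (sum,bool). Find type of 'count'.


Lookup 'count' → type bool


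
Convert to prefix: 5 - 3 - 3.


left-to-right (same/higher precedence on left): tree is (- (- 5 3) 3)
Prefix: - - 5 3 3


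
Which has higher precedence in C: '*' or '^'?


'*' is multiplicative (level 10); '^' is bitwise XOR (level 4)
Higher level binds tighter
'*' has higher precedence than '^'


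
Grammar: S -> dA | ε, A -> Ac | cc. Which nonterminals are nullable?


A nonterminal is nullable iff some alternative derives ε (directly, or every symbol in it is nullable)
Nullable: {S}


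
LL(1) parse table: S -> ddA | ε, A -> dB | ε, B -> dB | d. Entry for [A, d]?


For [A, d]: 'd' ∈ FIRST(dB)
Entry: A -> dB


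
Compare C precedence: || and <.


'<' is relational (level 7); '||' is logical OR (level 1)
Higher level binds tighter
'<' has higher precedence than '||'
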